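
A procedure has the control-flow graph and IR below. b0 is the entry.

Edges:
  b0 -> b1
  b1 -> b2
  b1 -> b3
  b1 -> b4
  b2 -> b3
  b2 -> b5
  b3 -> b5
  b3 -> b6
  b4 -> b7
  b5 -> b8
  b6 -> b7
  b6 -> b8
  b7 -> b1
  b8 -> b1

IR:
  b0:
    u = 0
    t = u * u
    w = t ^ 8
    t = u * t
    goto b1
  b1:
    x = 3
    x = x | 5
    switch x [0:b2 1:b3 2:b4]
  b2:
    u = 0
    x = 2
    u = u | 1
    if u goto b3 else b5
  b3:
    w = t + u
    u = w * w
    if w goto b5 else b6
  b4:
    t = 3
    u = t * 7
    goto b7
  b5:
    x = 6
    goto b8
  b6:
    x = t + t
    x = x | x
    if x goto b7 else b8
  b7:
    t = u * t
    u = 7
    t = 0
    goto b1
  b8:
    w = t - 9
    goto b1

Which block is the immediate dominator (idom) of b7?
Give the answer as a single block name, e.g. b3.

Answer: b1

Derivation:
idom tree: b1←b0 b2←b1 b3←b1 b4←b1 b5←b1 b6←b3 b7←b1 b8←b1
Join-block Dom:
  b1: preds {b0,b7,b8}: {b0} ∩ {b0,b1,b7} ∩ {b0,b1,b8} = {b0}; idom=b0
  b3: preds {b1,b2}: {b0,b1} ∩ {b0,b1,b2} = {b0,b1}; idom=b1
  b5: preds {b2,b3}: {b0,b1,b2} ∩ {b0,b1,b3} = {b0,b1}; idom=b1
  b7: preds {b4,b6}: {b0,b1,b4} ∩ {b0,b1,b3,b6} = {b0,b1}; idom=b1
  b8: preds {b5,b6}: {b0,b1,b5} ∩ {b0,b1,b3,b6} = {b0,b1}; idom=b1

idom(b7) = b1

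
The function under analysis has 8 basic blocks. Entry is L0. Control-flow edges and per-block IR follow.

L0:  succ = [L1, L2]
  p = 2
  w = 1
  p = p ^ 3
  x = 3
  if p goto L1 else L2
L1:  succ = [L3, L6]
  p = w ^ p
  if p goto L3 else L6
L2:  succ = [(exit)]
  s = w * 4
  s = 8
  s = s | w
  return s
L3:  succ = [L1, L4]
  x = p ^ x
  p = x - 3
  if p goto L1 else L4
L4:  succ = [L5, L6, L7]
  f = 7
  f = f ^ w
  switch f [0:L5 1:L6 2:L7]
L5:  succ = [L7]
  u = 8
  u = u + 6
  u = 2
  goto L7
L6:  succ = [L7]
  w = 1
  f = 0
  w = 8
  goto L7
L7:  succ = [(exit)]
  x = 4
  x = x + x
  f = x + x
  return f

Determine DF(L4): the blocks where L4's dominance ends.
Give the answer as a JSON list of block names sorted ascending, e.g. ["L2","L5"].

idom tree: L1←L0 L2←L0 L3←L1 L4←L3 L5←L4 L6←L1 L7←L1
Join-block Dom:
  L1: preds {L0,L3}: {L0} ∩ {L0,L1,L3} = {L0}; idom=L0
  L6: preds {L1,L4}: {L0,L1} ∩ {L0,L1,L3,L4} = {L0,L1}; idom=L1
  L7: preds {L4,L5,L6}: {L0,L1,L3,L4} ∩ {L0,L1,L3,L4,L5} ∩ {L0,L1,L6} = {L0,L1}; idom=L1

DF walk-up:
  L1←L0: walk · to L0
  L1←L3: walk L3→L1 to L0
  L6←L1: walk · to L1
  L6←L4: walk L4→L3 to L1
  L7←L4: walk L4→L3 to L1
  L7←L5: walk L5→L4→L3 to L1
  L7←L6: walk L6 to L1
  DF(L0)=∅
  DF(L1)={L1}
  DF(L2)=∅
  DF(L3)={L1,L6,L7}
  DF(L4)={L6,L7}
  DF(L5)={L7}
  DF(L6)={L7}
  DF(L7)=∅

DF(L4) = ["L6", "L7"]

Answer: ["L6", "L7"]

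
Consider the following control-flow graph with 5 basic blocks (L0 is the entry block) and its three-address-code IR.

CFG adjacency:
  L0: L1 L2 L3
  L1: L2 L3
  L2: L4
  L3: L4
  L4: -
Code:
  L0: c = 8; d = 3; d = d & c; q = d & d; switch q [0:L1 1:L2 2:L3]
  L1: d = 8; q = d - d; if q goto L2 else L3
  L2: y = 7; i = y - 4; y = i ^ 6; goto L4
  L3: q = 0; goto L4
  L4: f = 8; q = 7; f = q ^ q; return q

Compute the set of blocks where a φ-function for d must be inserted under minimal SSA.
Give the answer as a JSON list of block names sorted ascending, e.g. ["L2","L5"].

Answer: ["L2", "L3", "L4"]

Derivation:
idom tree: L1←L0 L2←L0 L3←L0 L4←L0
Dom at joins:
  L2: preds {L0,L1}: {L0} ∩ {L0,L1} = {L0}; idom=L0
  L3: preds {L0,L1}: {L0} ∩ {L0,L1} = {L0}; idom=L0
  L4: preds {L2,L3}: {L0,L2} ∩ {L0,L3} = {L0}; idom=L0

DF walk-up:
  L2←L0: walk · to L0
  L2←L1: walk L1 to L0
  L3←L0: walk · to L0
  L3←L1: walk L1 to L0
  L4←L2: walk L2 to L0
  L4←L3: walk L3 to L0
  L0: DF=∅
  L1: DF={L2,L3}
  L2: DF={L4}
  L3: DF={L4}
  L4: DF=∅

φ for d: defs {L0,L1}
  DF⁺ = {L2,L3,L4}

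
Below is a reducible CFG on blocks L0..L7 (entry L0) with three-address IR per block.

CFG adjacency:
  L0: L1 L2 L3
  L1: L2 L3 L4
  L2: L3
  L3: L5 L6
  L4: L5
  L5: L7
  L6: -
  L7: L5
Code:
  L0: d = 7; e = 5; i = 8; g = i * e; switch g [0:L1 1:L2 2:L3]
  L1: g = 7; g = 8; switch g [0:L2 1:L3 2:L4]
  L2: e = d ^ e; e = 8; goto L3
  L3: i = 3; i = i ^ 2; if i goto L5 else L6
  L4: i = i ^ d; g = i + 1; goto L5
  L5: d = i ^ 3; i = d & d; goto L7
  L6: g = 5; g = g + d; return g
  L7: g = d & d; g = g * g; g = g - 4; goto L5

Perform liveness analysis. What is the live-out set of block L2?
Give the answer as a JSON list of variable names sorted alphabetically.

Answer: ["d"]

Analysis:
def/use:
  L0 def {d,e,g,i} use ∅
  L1 def {g} use ∅
  L2 def {e} use {d,e}
  L3 def {i} use ∅
  L4 def {g,i} use {d,i}
  L5 def {d,i} use {i}
  L6 def {g} use {d}
  L7 def {g} use {d}

Backward fixpoint:
  live L0: ∅→{d,e,i}
  live L1: {d,e,i}→{d,e,i}
  live L2: {d,e}→{d}
  live L3: {d}→{d,i}
  live L4: {d,i}→{i}
  live L5: {i}→{d,i}
  live L6: {d}→∅
  live L7: {d,i}→{i}

live-out(L2) = ["d"]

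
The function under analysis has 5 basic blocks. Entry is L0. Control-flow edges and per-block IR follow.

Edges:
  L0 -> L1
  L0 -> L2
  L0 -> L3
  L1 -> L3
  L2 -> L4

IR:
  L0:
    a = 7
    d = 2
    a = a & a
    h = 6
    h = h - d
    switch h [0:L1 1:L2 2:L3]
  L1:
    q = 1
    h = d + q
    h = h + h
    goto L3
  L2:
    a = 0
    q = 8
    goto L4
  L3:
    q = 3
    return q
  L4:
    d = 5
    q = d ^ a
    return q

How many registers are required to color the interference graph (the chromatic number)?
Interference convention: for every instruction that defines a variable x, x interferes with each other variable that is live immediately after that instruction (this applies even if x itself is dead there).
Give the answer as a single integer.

Block summaries:
  L0: {a,d,h} / ∅
  L1: {h,q} / {d}
  L2: {a,q} / ∅
  L3: {q} / ∅
  L4: {d,q} / {a}

Liveness:
  L0 li=∅ lo={d}
  L1 li={d} lo=∅
  L2 li=∅ lo={a}
  L3 li=∅ lo=∅
  L4 li={a} lo=∅

Conflict graph:
  a↔{d,q}
  d↔{a,h,q}
  h↔{d}
  q↔{a,d}

Colouring:
  lower bound: {a,d,q} mutually conflict ⇒ χ ≥ 3
  3-colouring: r0={d}  r1={a,h}  r2={q}
  χ = 3

Answer: 3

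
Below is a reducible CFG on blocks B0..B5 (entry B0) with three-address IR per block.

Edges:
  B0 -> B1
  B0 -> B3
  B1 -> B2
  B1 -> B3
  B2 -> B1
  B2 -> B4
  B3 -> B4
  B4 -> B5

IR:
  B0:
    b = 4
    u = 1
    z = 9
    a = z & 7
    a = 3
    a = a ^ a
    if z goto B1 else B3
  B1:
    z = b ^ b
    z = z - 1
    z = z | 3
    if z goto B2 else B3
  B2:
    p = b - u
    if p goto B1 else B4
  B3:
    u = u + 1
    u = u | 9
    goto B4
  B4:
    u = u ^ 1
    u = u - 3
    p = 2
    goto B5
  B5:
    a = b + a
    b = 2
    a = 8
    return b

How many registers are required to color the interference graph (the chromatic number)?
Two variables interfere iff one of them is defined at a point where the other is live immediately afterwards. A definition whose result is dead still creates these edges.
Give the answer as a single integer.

Answer: 4

Working:
def/use:
  B0 def {a,b,u,z} use ∅
  B1 def {z} use {b}
  B2 def {p} use {b,u}
  B3 def {u} use {u}
  B4 def {p,u} use {u}
  B5 def {a,b} use {a,b}

Backward fixpoint:
  B0: in=∅ out={a,b,u}
  B1: in={a,b,u} out={a,b,u}
  B2: in={a,b,u} out={a,b,u}
  B3: in={a,b,u} out={a,b,u}
  B4: in={a,b,u} out={a,b}
  B5: in={a,b} out=∅

Interfere edges:
  a↔{b,p,u,z}
  b↔{a,p,u,z}
  p↔{a,b,u}
  u↔{a,b,p,z}
  z↔{a,b,u}

Colouring:
  clique {a,b,p,u} ⇒ need ≥ 4
  assign a→r0 b→r1 p→r3 u→r2 z→r3 — no edge inside a register ⇒ χ ≤ 4
  χ = 4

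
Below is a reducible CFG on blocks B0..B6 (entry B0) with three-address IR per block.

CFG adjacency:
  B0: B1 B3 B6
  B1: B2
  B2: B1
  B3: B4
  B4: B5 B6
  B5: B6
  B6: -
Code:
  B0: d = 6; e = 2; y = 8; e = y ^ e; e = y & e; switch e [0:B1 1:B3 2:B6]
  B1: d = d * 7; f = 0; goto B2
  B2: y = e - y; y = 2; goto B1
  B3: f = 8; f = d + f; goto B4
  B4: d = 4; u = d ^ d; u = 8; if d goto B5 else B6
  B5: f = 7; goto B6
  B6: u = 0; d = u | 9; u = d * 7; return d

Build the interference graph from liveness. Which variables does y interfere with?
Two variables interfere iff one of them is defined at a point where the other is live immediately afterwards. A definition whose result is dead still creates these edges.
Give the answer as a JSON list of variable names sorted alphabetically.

Answer: ["d", "e", "f"]

Working:
Block summaries:
  B0: def={d,e,y} ue=∅
  B1: def={d,f} ue={d}
  B2: def={y} ue={e,y}
  B3: def={f} ue={d}
  B4: def={d,u} ue=∅
  B5: def={f} ue=∅
  B6: def={d,u} ue=∅

Backward fixpoint:
  B0 li=∅ lo={d,e,y}
  B1 li={d,e,y} lo={d,e,y}
  B2 li={d,e,y} lo={d,e,y}
  B3 li={d} lo=∅
  B4 li=∅ lo=∅
  B5 li=∅ lo=∅
  B6 li=∅ lo=∅

Interference:
  d — {e,f,u,y}
  e — {d,f,y}
  f — {d,e,y}
  u — {d}
  y — {d,e,f}

N(y) = ["d", "e", "f"]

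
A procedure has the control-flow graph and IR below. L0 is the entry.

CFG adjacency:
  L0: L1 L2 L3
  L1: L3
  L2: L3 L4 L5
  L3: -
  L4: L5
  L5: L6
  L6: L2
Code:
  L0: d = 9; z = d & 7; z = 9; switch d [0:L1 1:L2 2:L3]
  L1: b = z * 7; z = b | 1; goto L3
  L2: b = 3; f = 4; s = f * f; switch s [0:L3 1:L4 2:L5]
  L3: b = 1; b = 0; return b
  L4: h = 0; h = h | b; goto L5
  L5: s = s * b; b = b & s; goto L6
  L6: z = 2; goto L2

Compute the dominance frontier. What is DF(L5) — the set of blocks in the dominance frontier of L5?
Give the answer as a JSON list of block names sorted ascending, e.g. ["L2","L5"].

Answer: ["L2"]

Derivation:
idom tree: L1←L0 L2←L0 L3←L0 L4←L2 L5←L2 L6←L5
Dom∩ at merges:
  L2: preds {L0,L6}: {L0} ∩ {L0,L2,L5,L6} = {L0}; idom=L0
  L3: preds {L0,L1,L2}: {L0} ∩ {L0,L1} ∩ {L0,L2} = {L0}; idom=L0
  L5: preds {L2,L4}: {L0,L2} ∩ {L0,L2,L4} = {L0,L2}; idom=L2

Frontier:
  L2←L0: walk · to L0
  L2←L6: walk L6→L5→L2 to L0
  L3←L0: walk · to L0
  L3←L1: walk L1 to L0
  L3←L2: walk L2 to L0
  L5←L2: walk · to L2
  L5←L4: walk L4 to L2
  DF(L0)=∅
  DF(L1)={L3}
  DF(L2)={L2,L3}
  DF(L3)=∅
  DF(L4)={L5}
  DF(L5)={L2}
  DF(L6)={L2}

DF(L5) = ["L2"]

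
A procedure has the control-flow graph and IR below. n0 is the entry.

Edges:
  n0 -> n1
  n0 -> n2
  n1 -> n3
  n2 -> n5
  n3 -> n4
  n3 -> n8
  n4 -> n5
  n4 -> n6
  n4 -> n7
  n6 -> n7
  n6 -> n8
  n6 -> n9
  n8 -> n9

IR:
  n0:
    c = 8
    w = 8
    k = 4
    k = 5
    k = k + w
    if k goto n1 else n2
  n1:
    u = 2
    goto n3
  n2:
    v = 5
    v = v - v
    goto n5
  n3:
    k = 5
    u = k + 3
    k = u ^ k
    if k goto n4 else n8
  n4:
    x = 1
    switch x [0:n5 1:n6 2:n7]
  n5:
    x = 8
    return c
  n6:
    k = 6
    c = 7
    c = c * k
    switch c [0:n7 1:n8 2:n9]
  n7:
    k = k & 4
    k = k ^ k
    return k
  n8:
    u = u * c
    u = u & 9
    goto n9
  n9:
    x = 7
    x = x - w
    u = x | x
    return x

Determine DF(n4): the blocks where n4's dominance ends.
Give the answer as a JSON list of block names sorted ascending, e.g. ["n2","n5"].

idom tree: n1←n0 n2←n0 n3←n1 n4←n3 n5←n0 n6←n4 n7←n4 n8←n3 n9←n3
Dom∩ at merges:
  n5: preds {n2,n4}: {n0,n2} ∩ {n0,n1,n3,n4} = {n0}; idom=n0
  n7: preds {n4,n6}: {n0,n1,n3,n4} ∩ {n0,n1,n3,n4,n6} = {n0,n1,n3,n4}; idom=n4
  n8: preds {n3,n6}: {n0,n1,n3} ∩ {n0,n1,n3,n4,n6} = {n0,n1,n3}; idom=n3
  n9: preds {n6,n8}: {n0,n1,n3,n4,n6} ∩ {n0,n1,n3,n8} = {n0,n1,n3}; idom=n3

DF derivation:
  n5←n2: walk n2 to n0
  n5←n4: walk n4→n3→n1 to n0
  n7←n4: walk · to n4
  n7←n6: walk n6 to n4
  n8←n3: walk · to n3
  n8←n6: walk n6→n4 to n3
  n9←n6: walk n6→n4 to n3
  n9←n8: walk n8 to n3
  n0: DF=∅
  n1: DF={n5}
  n2: DF={n5}
  n3: DF={n5}
  n4: DF={n5,n8,n9}
  n5: DF=∅
  n6: DF={n7,n8,n9}
  n7: DF=∅
  n8: DF={n9}
  n9: DF=∅

DF(n4) = ["n5", "n8", "n9"]

Answer: ["n5", "n8", "n9"]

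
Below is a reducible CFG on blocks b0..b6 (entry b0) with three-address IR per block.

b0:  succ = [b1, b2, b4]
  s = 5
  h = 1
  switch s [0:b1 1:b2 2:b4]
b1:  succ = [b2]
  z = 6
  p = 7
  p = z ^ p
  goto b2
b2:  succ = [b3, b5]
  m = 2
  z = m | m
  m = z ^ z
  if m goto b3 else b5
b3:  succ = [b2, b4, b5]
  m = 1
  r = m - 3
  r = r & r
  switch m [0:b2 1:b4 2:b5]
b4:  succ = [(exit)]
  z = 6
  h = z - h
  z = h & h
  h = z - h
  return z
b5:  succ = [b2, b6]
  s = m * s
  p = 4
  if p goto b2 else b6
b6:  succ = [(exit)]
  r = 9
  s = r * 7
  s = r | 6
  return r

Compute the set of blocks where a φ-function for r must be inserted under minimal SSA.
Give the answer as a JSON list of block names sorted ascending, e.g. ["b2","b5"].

idom tree: b1←b0 b2←b0 b3←b2 b4←b0 b5←b2 b6←b5
Join-block Dom:
  b2: preds {b0,b1,b3,b5}: {b0} ∩ {b0,b1} ∩ {b0,b2,b3} ∩ {b0,b2,b5} = {b0}; idom=b0
  b4: preds {b0,b3}: {b0} ∩ {b0,b2,b3} = {b0}; idom=b0
  b5: preds {b2,b3}: {b0,b2} ∩ {b0,b2,b3} = {b0,b2}; idom=b2

DF walk-up:
  b2←b0: walk · to b0
  b2←b1: walk b1 to b0
  b2←b3: walk b3→b2 to b0
  b2←b5: walk b5→b2 to b0
  b4←b0: walk · to b0
  b4←b3: walk b3→b2 to b0
  b5←b2: walk · to b2
  b5←b3: walk b3 to b2
  b0: DF=∅
  b1: DF={b2}
  b2: DF={b2,b4}
  b3: DF={b2,b4,b5}
  b4: DF=∅
  b5: DF={b2}
  b6: DF=∅

φ for r: defs {b3,b6}
  DF⁺ = {b2,b4,b5}

Answer: ["b2", "b4", "b5"]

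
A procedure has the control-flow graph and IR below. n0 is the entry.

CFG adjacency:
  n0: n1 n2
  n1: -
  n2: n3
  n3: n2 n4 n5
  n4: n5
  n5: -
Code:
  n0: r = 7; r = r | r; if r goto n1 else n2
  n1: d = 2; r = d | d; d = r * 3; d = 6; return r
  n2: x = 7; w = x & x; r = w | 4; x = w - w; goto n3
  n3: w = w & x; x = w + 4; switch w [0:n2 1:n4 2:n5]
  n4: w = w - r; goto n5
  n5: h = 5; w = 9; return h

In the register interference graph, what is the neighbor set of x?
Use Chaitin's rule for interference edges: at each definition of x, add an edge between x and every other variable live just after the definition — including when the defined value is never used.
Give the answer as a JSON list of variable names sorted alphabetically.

Per-block:
  n0: {r} / ∅
  n1: {d,r} / ∅
  n2: {r,w,x} / ∅
  n3: {w,x} / {w,x}
  n4: {w} / {r,w}
  n5: {h,w} / ∅

Live sets:
  n0: in=∅ out=∅
  n1: in=∅ out=∅
  n2: in=∅ out={r,w,x}
  n3: in={r,w,x} out={r,w}
  n4: in={r,w} out=∅
  n5: in=∅ out=∅

Interference:
  d — {r}
  h — {w}
  r — {d,w,x}
  w — {h,r,x}
  x — {r,w}

N(x) = ["r", "w"]

Answer: ["r", "w"]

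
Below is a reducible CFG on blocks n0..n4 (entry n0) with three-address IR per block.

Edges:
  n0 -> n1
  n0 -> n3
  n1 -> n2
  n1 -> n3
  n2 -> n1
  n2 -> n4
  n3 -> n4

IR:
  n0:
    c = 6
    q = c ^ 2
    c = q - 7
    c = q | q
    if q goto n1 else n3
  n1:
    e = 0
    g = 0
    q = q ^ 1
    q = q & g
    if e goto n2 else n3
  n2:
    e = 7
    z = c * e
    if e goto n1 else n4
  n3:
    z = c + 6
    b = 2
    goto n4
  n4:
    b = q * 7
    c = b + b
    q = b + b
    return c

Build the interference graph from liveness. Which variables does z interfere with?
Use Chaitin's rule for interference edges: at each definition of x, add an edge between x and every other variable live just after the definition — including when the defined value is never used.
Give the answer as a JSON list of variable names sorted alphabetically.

Answer: ["c", "e", "q"]

Derivation:
Block summaries:
  n0: def={c,q} ue=∅
  n1: def={e,g,q} ue={q}
  n2: def={e,z} ue={c}
  n3: def={b,z} ue={c}
  n4: def={b,c,q} ue={q}

Backward fixpoint:
  live n0: ∅→{c,q}
  live n1: {c,q}→{c,q}
  live n2: {c,q}→{c,q}
  live n3: {c,q}→{q}
  live n4: {q}→∅

Interference:
  b — {c,q}
  c — {b,e,g,q,z}
  e — {c,g,q,z}
  g — {c,e,q}
  q — {b,c,e,g,z}
  z — {c,e,q}

N(z) = ["c", "e", "q"]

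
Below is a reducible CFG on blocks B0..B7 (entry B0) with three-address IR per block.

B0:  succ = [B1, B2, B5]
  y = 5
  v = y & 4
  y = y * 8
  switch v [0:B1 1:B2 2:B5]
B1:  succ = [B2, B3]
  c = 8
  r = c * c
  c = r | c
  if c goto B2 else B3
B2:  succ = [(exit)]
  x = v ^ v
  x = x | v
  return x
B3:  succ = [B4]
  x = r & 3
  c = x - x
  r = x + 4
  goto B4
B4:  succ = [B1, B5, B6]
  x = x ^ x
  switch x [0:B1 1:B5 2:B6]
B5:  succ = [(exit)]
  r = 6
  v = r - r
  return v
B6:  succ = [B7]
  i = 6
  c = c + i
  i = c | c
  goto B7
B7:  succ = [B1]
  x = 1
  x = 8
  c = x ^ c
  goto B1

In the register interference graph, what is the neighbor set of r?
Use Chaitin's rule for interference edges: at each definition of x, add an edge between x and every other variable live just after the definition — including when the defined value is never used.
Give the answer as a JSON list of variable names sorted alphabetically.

def/use:
  B0: {v,y} / ∅
  B1: {c,r} / ∅
  B2: {x} / {v}
  B3: {c,r,x} / {r}
  B4: {x} / {x}
  B5: {r,v} / ∅
  B6: {c,i} / {c}
  B7: {c,x} / {c}

Live sets:
  B0 li=∅ lo={v}
  B1 li={v} lo={r,v}
  B2 li={v} lo=∅
  B3 li={r,v} lo={c,v,x}
  B4 li={c,v,x} lo={c,v}
  B5 li=∅ lo=∅
  B6 li={c,v} lo={c,v}
  B7 li={c,v} lo={v}

Interference:
  c — {i,r,v,x}
  i — {c,v}
  r — {c,v,x}
  v — {c,i,r,x,y}
  x — {c,r,v}
  y — {v}

N(r) = ["c", "v", "x"]

Answer: ["c", "v", "x"]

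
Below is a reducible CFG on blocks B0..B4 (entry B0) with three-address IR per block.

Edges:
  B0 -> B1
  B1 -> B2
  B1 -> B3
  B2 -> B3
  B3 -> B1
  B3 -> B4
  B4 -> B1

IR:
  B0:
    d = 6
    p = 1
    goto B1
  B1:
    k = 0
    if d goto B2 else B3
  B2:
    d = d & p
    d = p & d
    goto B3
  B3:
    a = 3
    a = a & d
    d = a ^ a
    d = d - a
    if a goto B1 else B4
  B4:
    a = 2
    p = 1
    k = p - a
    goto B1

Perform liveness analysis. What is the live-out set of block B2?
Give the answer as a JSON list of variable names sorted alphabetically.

Answer: ["d", "p"]

Analysis:
Per-block:
  B0: {d,p} / ∅
  B1: {k} / {d}
  B2: {d} / {d,p}
  B3: {a,d} / {d}
  B4: {a,k,p} / ∅

Live sets:
  live B0: ∅→{d,p}
  live B1: {d,p}→{d,p}
  live B2: {d,p}→{d,p}
  live B3: {d,p}→{d,p}
  live B4: {d}→{d,p}

live-out(B2) = ["d", "p"]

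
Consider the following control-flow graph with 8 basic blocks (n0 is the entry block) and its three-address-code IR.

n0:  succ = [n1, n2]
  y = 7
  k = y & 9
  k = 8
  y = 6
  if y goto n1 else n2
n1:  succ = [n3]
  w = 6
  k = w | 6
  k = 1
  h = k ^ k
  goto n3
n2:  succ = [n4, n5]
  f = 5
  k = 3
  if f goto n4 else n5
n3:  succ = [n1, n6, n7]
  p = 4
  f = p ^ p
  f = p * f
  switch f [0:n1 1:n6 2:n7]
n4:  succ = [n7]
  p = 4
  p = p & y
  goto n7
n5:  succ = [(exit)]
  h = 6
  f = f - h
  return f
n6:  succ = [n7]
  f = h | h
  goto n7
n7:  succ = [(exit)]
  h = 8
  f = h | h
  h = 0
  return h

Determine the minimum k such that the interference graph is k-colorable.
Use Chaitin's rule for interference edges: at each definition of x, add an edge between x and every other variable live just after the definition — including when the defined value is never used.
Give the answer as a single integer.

Per-block:
  n0: def={k,y} ue=∅
  n1: def={h,k,w} ue=∅
  n2: def={f,k} ue=∅
  n3: def={f,p} ue=∅
  n4: def={p} ue={y}
  n5: def={f,h} ue={f}
  n6: def={f} ue={h}
  n7: def={f,h} ue=∅

Liveness:
  n0: in=∅ out={y}
  n1: in=∅ out={h}
  n2: in={y} out={f,y}
  n3: in={h} out={h}
  n4: in={y} out=∅
  n5: in={f} out=∅
  n6: in={h} out=∅
  n7: in=∅ out=∅

Interfere edges:
  f — {h,k,p,y}
  h — {f,p}
  k — {f,y}
  p — {f,h,y}
  w — ∅
  y — {f,k,p}

Registers:
  {f,h,p} pairwise interfere (3-clique) ⇒ χ ≥ 3
  3-colouring: R0={f,w}  R1={k,p}  R2={h,y}
  χ = 3

Answer: 3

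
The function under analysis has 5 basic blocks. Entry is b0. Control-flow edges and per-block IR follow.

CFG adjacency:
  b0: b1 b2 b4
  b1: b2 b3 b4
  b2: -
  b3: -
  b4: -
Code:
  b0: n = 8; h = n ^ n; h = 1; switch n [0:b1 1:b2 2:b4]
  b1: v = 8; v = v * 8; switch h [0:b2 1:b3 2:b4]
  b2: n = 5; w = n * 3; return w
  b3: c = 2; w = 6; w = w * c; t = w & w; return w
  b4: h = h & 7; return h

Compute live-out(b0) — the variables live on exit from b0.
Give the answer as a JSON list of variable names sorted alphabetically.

def/use:
  b0: def={h,n} ue=∅
  b1: def={v} ue={h}
  b2: def={n,w} ue=∅
  b3: def={c,t,w} ue=∅
  b4: def={h} ue={h}

Live sets:
  b0 li=∅ lo={h}
  b1 li={h} lo={h}
  b2 li=∅ lo=∅
  b3 li=∅ lo=∅
  b4 li={h} lo=∅

live-out(b0) = ["h"]

Answer: ["h"]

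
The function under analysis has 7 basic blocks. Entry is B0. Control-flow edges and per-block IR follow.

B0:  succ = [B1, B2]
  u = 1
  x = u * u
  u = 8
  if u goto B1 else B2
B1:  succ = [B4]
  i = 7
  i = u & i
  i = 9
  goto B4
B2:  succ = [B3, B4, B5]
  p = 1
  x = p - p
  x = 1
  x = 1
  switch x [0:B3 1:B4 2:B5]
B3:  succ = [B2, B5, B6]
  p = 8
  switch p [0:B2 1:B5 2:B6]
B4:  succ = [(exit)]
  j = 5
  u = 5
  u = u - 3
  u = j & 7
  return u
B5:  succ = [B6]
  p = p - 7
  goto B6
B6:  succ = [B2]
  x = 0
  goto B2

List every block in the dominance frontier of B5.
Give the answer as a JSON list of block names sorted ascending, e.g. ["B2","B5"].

idom tree: B1←B0 B2←B0 B3←B2 B4←B0 B5←B2 B6←B2
Dom at joins:
  B2: preds {B0,B3,B6}: {B0} ∩ {B0,B2,B3} ∩ {B0,B2,B6} = {B0}; idom=B0
  B4: preds {B1,B2}: {B0,B1} ∩ {B0,B2} = {B0}; idom=B0
  B5: preds {B2,B3}: {B0,B2} ∩ {B0,B2,B3} = {B0,B2}; idom=B2
  B6: preds {B3,B5}: {B0,B2,B3} ∩ {B0,B2,B5} = {B0,B2}; idom=B2

DF walk-up:
  B2←B0: walk · to B0
  B2←B3: walk B3→B2 to B0
  B2←B6: walk B6→B2 to B0
  B4←B1: walk B1 to B0
  B4←B2: walk B2 to B0
  B5←B2: walk · to B2
  B5←B3: walk B3 to B2
  B6←B3: walk B3 to B2
  B6←B5: walk B5 to B2
  B0 → ∅
  B1 → {B4}
  B2 → {B2,B4}
  B3 → {B2,B5,B6}
  B4 → ∅
  B5 → {B6}
  B6 → {B2}

DF(B5) = ["B6"]

Answer: ["B6"]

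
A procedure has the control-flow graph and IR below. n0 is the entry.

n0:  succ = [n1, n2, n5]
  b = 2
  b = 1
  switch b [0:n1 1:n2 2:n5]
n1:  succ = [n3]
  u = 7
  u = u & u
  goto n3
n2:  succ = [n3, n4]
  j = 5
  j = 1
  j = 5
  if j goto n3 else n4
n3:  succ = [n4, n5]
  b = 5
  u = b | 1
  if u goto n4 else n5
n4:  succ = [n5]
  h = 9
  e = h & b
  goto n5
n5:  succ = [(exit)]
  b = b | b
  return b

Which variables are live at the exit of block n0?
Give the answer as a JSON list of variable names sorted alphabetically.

def/use:
  n0: def={b} ue=∅
  n1: def={u} ue=∅
  n2: def={j} ue=∅
  n3: def={b,u} ue=∅
  n4: def={e,h} ue={b}
  n5: def={b} ue={b}

Live sets:
  live n0: ∅→{b}
  live n1: ∅→∅
  live n2: {b}→{b}
  live n3: ∅→{b}
  live n4: {b}→{b}
  live n5: {b}→∅

live-out(n0) = ["b"]

Answer: ["b"]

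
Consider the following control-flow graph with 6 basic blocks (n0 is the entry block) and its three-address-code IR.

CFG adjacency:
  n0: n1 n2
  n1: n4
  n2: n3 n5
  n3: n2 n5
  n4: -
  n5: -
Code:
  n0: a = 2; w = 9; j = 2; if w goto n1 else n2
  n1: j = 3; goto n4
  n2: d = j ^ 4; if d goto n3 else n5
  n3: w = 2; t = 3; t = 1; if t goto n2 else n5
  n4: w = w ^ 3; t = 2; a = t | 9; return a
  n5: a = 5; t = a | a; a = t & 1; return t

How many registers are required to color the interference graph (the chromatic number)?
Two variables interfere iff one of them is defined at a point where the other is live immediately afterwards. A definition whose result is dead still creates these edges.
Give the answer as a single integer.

Answer: 2

Working:
Per-block:
  n0: {a,j,w} / ∅
  n1: {j} / ∅
  n2: {d} / {j}
  n3: {t,w} / ∅
  n4: {a,t,w} / {w}
  n5: {a,t} / ∅

Backward fixpoint:
  n0 li=∅ lo={j,w}
  n1 li={w} lo={w}
  n2 li={j} lo={j}
  n3 li={j} lo={j}
  n4 li={w} lo=∅
  n5 li=∅ lo=∅

Interfere edges:
  a — {t}
  d — {j}
  j — {d,t,w}
  t — {a,j}
  w — {j}

Colouring:
  lower bound: {a,t} mutually conflict ⇒ χ ≥ 2
  assign a→r0 d→r1 j→r0 t→r1 w→r1 — no edge inside a register ⇒ χ ≤ 2
  χ = 2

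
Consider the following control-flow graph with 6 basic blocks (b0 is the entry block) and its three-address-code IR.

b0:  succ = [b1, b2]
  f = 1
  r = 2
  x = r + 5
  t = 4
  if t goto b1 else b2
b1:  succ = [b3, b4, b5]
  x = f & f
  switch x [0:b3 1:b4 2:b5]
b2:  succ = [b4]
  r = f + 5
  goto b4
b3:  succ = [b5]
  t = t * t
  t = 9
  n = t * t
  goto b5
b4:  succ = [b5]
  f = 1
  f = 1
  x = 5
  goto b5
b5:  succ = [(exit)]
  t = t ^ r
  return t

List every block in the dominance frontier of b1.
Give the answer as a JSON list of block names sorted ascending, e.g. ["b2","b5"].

idom tree: b1←b0 b2←b0 b3←b1 b4←b0 b5←b0
Join-block Dom:
  b4: preds {b1,b2}: {b0,b1} ∩ {b0,b2} = {b0}; idom=b0
  b5: preds {b1,b3,b4}: {b0,b1} ∩ {b0,b1,b3} ∩ {b0,b4} = {b0}; idom=b0

DF derivation:
  join b4 pred b1: b1 stop@b0
  join b4 pred b2: b2 stop@b0
  join b5 pred b1: b1 stop@b0
  join b5 pred b3: b3→b1 stop@b0
  join b5 pred b4: b4 stop@b0
  b0: DF=∅
  b1: DF={b4,b5}
  b2: DF={b4}
  b3: DF={b5}
  b4: DF={b5}
  b5: DF=∅

DF(b1) = ["b4", "b5"]

Answer: ["b4", "b5"]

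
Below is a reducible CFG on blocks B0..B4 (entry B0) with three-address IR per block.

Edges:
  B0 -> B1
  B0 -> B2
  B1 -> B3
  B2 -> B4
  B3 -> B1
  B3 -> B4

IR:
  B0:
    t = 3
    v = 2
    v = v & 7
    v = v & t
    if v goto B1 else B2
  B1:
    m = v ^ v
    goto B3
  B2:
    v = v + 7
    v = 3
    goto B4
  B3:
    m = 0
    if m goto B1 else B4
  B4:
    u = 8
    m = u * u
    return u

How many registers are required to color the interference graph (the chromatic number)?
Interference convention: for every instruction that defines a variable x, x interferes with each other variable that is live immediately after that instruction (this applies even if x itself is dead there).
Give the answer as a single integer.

Answer: 2

Working:
Per-block:
  B0 def {t,v} use ∅
  B1 def {m} use {v}
  B2 def {v} use {v}
  B3 def {m} use ∅
  B4 def {m,u} use ∅

Backward fixpoint:
  live B0: ∅→{v}
  live B1: {v}→{v}
  live B2: {v}→∅
  live B3: {v}→{v}
  live B4: ∅→∅

Conflict graph:
  m↔{u,v}
  t↔{v}
  u↔{m}
  v↔{m,t}

Registers:
  clique {m,u} ⇒ need ≥ 2
  assign m→c0 t→c0 u→c1 v→c1 — no edge inside a register ⇒ χ ≤ 2
  χ = 2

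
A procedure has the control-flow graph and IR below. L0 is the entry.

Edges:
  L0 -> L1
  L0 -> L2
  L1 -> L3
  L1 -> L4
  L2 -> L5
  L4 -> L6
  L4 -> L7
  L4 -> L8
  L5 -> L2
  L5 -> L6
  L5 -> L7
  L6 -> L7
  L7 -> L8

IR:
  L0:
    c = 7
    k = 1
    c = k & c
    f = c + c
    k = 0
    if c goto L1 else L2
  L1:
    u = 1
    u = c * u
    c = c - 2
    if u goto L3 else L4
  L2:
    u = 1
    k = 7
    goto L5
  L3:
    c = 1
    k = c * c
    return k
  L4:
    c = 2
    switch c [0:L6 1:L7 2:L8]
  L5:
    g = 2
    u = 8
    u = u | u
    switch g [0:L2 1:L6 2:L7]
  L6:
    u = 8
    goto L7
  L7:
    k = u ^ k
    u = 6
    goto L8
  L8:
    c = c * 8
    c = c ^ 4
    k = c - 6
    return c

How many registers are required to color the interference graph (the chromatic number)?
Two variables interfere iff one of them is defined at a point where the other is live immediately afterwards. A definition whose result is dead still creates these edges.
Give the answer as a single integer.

Per-block:
  L0: def={c,f,k} ue=∅
  L1: def={c,u} ue={c}
  L2: def={k,u} ue=∅
  L3: def={c,k} ue=∅
  L4: def={c} ue=∅
  L5: def={g,u} ue=∅
  L6: def={u} ue=∅
  L7: def={k,u} ue={k,u}
  L8: def={c,k} ue={c}

Live sets:
  L0: in=∅ out={c,k}
  L1: in={c,k} out={k,u}
  L2: in={c} out={c,k}
  L3: in=∅ out=∅
  L4: in={k,u} out={c,k,u}
  L5: in={c,k} out={c,k,u}
  L6: in={c,k} out={c,k,u}
  L7: in={c,k,u} out={c}
  L8: in={c} out=∅

Conflict graph:
  c — {f,g,k,u}
  f — {c}
  g — {c,k,u}
  k — {c,g,u}
  u — {c,g,k}

Colouring:
  {c,g,k,u} pairwise interfere (4-clique) ⇒ χ ≥ 4
  4-colouring: c0={c}  c1={f,g}  c2={k}  c3={u}
  χ = 4

Answer: 4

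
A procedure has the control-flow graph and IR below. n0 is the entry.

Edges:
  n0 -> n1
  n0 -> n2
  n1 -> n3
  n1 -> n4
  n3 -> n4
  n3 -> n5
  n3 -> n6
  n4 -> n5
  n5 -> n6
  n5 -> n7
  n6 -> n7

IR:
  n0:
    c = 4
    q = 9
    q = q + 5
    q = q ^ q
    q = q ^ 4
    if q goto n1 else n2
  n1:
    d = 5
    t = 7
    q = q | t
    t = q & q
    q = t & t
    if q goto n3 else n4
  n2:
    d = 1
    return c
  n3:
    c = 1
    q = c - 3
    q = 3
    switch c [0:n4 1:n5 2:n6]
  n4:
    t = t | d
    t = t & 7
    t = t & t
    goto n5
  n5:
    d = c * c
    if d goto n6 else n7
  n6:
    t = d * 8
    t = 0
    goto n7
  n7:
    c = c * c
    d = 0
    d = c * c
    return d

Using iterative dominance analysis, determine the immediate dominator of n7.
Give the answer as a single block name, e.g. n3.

Answer: n1

Analysis:
idom tree: n1←n0 n2←n0 n3←n1 n4←n1 n5←n1 n6←n1 n7←n1
Dom∩ at merges:
  n4: preds {n1,n3}: {n0,n1} ∩ {n0,n1,n3} = {n0,n1}; idom=n1
  n5: preds {n3,n4}: {n0,n1,n3} ∩ {n0,n1,n4} = {n0,n1}; idom=n1
  n6: preds {n3,n5}: {n0,n1,n3} ∩ {n0,n1,n5} = {n0,n1}; idom=n1
  n7: preds {n5,n6}: {n0,n1,n5} ∩ {n0,n1,n6} = {n0,n1}; idom=n1

idom(n7) = n1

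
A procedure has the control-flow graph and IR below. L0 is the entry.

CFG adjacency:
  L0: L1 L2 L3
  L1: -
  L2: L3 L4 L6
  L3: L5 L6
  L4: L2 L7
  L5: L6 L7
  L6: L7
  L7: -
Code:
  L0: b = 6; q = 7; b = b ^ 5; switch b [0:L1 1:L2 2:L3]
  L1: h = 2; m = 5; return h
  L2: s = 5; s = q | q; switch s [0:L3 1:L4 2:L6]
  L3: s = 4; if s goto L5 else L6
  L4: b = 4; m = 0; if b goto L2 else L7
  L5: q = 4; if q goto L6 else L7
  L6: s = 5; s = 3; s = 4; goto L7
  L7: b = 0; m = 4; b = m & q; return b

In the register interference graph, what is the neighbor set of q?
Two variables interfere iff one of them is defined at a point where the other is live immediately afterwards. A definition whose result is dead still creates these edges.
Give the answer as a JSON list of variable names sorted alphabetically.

Answer: ["b", "m", "s"]

Analysis:
Per-block:
  L0: def={b,q} ue=∅
  L1: def={h,m} ue=∅
  L2: def={s} ue={q}
  L3: def={s} ue=∅
  L4: def={b,m} ue=∅
  L5: def={q} ue=∅
  L6: def={s} ue=∅
  L7: def={b,m} ue={q}

Liveness:
  live L0: ∅→{q}
  live L1: ∅→∅
  live L2: {q}→{q}
  live L3: {q}→{q}
  live L4: {q}→{q}
  live L5: ∅→{q}
  live L6: {q}→{q}
  live L7: {q}→∅

Interfere edges:
  b: {m,q}
  h: {m}
  m: {b,h,q}
  q: {b,m,s}
  s: {q}

N(q) = ["b", "m", "s"]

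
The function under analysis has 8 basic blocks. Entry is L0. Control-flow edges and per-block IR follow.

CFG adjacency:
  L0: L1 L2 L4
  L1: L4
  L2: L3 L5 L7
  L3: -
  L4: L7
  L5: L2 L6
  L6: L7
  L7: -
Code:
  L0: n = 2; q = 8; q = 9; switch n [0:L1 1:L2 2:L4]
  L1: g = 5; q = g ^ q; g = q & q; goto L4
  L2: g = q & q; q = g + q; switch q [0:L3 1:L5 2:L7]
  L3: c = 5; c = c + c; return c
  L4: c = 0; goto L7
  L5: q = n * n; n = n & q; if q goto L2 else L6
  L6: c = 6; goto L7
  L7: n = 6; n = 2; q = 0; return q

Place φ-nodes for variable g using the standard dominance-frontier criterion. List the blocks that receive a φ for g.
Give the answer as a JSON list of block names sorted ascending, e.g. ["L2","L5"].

Answer: ["L2", "L4", "L7"]

Analysis:
idom tree: L1←L0 L2←L0 L3←L2 L4←L0 L5←L2 L6←L5 L7←L0
Dom at joins:
  L2: preds {L0,L5}: {L0} ∩ {L0,L2,L5} = {L0}; idom=L0
  L4: preds {L0,L1}: {L0} ∩ {L0,L1} = {L0}; idom=L0
  L7: preds {L2,L4,L6}: {L0,L2} ∩ {L0,L4} ∩ {L0,L2,L5,L6} = {L0}; idom=L0

Frontier:
  L2←L0: walk · to L0
  L2←L5: walk L5→L2 to L0
  L4←L0: walk · to L0
  L4←L1: walk L1 to L0
  L7←L2: walk L2 to L0
  L7←L4: walk L4 to L0
  L7←L6: walk L6→L5→L2 to L0
  L0 → ∅
  L1 → {L4}
  L2 → {L2,L7}
  L3 → ∅
  L4 → {L7}
  L5 → {L2,L7}
  L6 → {L7}
  L7 → ∅

φ for g: defs {L1,L2}
  DF⁺ = {L2,L4,L7}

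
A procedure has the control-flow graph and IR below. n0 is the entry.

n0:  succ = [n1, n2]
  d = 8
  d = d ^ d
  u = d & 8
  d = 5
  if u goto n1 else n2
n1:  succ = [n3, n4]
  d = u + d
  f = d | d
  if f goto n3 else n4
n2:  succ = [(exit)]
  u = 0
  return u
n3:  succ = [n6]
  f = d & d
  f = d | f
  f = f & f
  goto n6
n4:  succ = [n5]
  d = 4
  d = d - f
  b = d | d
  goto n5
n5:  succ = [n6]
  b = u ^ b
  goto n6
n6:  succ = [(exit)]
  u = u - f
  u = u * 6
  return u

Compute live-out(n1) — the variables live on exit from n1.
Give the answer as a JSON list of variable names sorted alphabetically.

Answer: ["d", "f", "u"]

Derivation:
def/use:
  n0: def={d,u} ue=∅
  n1: def={d,f} ue={d,u}
  n2: def={u} ue=∅
  n3: def={f} ue={d}
  n4: def={b,d} ue={f}
  n5: def={b} ue={b,u}
  n6: def={u} ue={f,u}

Backward fixpoint:
  live n0: ∅→{d,u}
  live n1: {d,u}→{d,f,u}
  live n2: ∅→∅
  live n3: {d,u}→{f,u}
  live n4: {f,u}→{b,f,u}
  live n5: {b,f,u}→{f,u}
  live n6: {f,u}→∅

live-out(n1) = ["d", "f", "u"]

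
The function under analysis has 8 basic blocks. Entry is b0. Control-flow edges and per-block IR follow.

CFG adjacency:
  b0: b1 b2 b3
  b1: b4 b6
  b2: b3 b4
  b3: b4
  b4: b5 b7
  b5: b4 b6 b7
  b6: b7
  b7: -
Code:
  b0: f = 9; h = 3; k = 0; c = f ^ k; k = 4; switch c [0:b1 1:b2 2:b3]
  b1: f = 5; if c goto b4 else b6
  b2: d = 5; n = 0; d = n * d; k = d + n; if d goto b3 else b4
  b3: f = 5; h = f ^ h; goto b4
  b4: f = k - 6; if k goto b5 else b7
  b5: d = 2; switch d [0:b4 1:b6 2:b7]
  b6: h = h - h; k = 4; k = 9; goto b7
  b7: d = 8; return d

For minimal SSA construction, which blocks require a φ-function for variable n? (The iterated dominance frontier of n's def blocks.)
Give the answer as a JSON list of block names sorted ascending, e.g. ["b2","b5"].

Answer: ["b3", "b4", "b6", "b7"]

Working:
idom tree: b1←b0 b2←b0 b3←b0 b4←b0 b5←b4 b6←b0 b7←b0
Dom at joins:
  b3: preds {b0,b2}: {b0} ∩ {b0,b2} = {b0}; idom=b0
  b4: preds {b1,b2,b3,b5}: {b0,b1} ∩ {b0,b2} ∩ {b0,b3} ∩ {b0,b4,b5} = {b0}; idom=b0
  b6: preds {b1,b5}: {b0,b1} ∩ {b0,b4,b5} = {b0}; idom=b0
  b7: preds {b4,b5,b6}: {b0,b4} ∩ {b0,b4,b5} ∩ {b0,b6} = {b0}; idom=b0

DF walk-up:
  join b3 pred b0: · stop@b0
  join b3 pred b2: b2 stop@b0
  join b4 pred b1: b1 stop@b0
  join b4 pred b2: b2 stop@b0
  join b4 pred b3: b3 stop@b0
  join b4 pred b5: b5→b4 stop@b0
  join b6 pred b1: b1 stop@b0
  join b6 pred b5: b5→b4 stop@b0
  join b7 pred b4: b4 stop@b0
  join b7 pred b5: b5→b4 stop@b0
  join b7 pred b6: b6 stop@b0
  b0: DF=∅
  b1: DF={b4,b6}
  b2: DF={b3,b4}
  b3: DF={b4}
  b4: DF={b4,b6,b7}
  b5: DF={b4,b6,b7}
  b6: DF={b7}
  b7: DF=∅

φ for n: defs {b2}
  DF⁺ = {b3,b4,b6,b7}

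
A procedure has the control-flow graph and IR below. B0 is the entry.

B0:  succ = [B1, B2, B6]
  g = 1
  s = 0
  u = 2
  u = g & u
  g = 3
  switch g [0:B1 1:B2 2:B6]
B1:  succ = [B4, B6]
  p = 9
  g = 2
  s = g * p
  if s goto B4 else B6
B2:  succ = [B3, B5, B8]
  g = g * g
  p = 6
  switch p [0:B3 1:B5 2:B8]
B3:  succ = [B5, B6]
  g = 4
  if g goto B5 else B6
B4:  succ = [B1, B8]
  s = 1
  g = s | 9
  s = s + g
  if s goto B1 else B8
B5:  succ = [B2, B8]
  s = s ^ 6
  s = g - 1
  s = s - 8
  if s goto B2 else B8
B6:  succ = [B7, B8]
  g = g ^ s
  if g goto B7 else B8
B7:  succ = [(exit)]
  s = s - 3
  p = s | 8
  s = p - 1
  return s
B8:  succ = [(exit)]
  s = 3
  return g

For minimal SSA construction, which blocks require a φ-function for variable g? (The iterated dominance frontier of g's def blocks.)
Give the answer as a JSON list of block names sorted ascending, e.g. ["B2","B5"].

idom tree: B1←B0 B2←B0 B3←B2 B4←B1 B5←B2 B6←B0 B7←B6 B8←B0
Dom at joins:
  B1: preds {B0,B4}: {B0} ∩ {B0,B1,B4} = {B0}; idom=B0
  B2: preds {B0,B5}: {B0} ∩ {B0,B2,B5} = {B0}; idom=B0
  B5: preds {B2,B3}: {B0,B2} ∩ {B0,B2,B3} = {B0,B2}; idom=B2
  B6: preds {B0,B1,B3}: {B0} ∩ {B0,B1} ∩ {B0,B2,B3} = {B0}; idom=B0
  B8: preds {B2,B4,B5,B6}: {B0,B2} ∩ {B0,B1,B4} ∩ {B0,B2,B5} ∩ {B0,B6} = {B0}; idom=B0

DF derivation:
  join B1 pred B0: · stop@B0
  join B1 pred B4: B4→B1 stop@B0
  join B2 pred B0: · stop@B0
  join B2 pred B5: B5→B2 stop@B0
  join B5 pred B2: · stop@B2
  join B5 pred B3: B3 stop@B2
  join B6 pred B0: · stop@B0
  join B6 pred B1: B1 stop@B0
  join B6 pred B3: B3→B2 stop@B0
  join B8 pred B2: B2 stop@B0
  join B8 pred B4: B4→B1 stop@B0
  join B8 pred B5: B5→B2 stop@B0
  join B8 pred B6: B6 stop@B0
  B0: DF=∅
  B1: DF={B1,B6,B8}
  B2: DF={B2,B6,B8}
  B3: DF={B5,B6}
  B4: DF={B1,B8}
  B5: DF={B2,B8}
  B6: DF={B8}
  B7: DF=∅
  B8: DF=∅

φ for g: defs {B0,B1,B2,B3,B4,B6}
  DF⁺ = {B1,B2,B5,B6,B8}

Answer: ["B1", "B2", "B5", "B6", "B8"]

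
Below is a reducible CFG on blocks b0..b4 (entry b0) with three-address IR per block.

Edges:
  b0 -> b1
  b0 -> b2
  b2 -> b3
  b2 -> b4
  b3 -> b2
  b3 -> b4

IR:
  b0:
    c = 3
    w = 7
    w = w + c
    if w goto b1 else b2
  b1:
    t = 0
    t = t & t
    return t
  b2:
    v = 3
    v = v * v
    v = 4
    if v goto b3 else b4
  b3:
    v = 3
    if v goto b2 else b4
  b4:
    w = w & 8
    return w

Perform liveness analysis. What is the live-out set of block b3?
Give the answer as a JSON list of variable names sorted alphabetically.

Answer: ["w"]

Derivation:
Block summaries:
  b0: {c,w} / ∅
  b1: {t} / ∅
  b2: {v} / ∅
  b3: {v} / ∅
  b4: {w} / {w}

Backward fixpoint:
  live b0: ∅→{w}
  live b1: ∅→∅
  live b2: {w}→{w}
  live b3: {w}→{w}
  live b4: {w}→∅

live-out(b3) = ["w"]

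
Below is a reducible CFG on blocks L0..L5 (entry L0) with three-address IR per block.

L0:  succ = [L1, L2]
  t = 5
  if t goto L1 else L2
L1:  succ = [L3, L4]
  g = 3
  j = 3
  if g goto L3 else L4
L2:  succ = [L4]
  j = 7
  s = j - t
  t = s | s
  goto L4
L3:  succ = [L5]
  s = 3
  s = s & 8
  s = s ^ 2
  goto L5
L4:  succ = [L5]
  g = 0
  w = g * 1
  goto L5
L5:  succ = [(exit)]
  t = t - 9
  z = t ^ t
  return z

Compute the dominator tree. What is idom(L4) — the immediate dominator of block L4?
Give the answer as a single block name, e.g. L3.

idom tree: L1←L0 L2←L0 L3←L1 L4←L0 L5←L0
Join-block Dom:
  L4: preds {L1,L2}: {L0,L1} ∩ {L0,L2} = {L0}; idom=L0
  L5: preds {L3,L4}: {L0,L1,L3} ∩ {L0,L4} = {L0}; idom=L0

idom(L4) = L0

Answer: L0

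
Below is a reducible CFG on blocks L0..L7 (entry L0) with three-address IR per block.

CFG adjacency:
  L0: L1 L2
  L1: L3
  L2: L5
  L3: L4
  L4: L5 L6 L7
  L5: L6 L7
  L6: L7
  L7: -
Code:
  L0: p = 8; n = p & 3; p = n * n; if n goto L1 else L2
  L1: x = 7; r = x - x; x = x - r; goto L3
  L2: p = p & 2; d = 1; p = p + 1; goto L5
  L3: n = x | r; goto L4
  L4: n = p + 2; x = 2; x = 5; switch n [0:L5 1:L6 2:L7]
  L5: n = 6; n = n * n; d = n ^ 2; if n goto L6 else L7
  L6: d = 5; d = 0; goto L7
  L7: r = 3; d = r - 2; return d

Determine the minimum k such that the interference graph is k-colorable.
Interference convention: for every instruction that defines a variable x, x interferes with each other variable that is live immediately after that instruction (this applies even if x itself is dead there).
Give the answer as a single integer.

Answer: 3

Analysis:
Per-block:
  L0: def={n,p} ue=∅
  L1: def={r,x} ue=∅
  L2: def={d,p} ue={p}
  L3: def={n} ue={r,x}
  L4: def={n,x} ue={p}
  L5: def={d,n} ue=∅
  L6: def={d} ue=∅
  L7: def={d,r} ue=∅

Backward fixpoint:
  L0 li=∅ lo={p}
  L1 li={p} lo={p,r,x}
  L2 li={p} lo=∅
  L3 li={p,r,x} lo={p}
  L4 li={p} lo=∅
  L5 li=∅ lo=∅
  L6 li=∅ lo=∅
  L7 li=∅ lo=∅

Interfere edges:
  d — {n,p}
  n — {d,p,x}
  p — {d,n,r,x}
  r — {p,x}
  x — {n,p,r}

Registers:
  lower bound: {d,n,p} mutually conflict ⇒ χ ≥ 3
  assign d→R2 n→R1 p→R0 r→R1 x→R2 — no edge inside a register ⇒ χ ≤ 3
  χ = 3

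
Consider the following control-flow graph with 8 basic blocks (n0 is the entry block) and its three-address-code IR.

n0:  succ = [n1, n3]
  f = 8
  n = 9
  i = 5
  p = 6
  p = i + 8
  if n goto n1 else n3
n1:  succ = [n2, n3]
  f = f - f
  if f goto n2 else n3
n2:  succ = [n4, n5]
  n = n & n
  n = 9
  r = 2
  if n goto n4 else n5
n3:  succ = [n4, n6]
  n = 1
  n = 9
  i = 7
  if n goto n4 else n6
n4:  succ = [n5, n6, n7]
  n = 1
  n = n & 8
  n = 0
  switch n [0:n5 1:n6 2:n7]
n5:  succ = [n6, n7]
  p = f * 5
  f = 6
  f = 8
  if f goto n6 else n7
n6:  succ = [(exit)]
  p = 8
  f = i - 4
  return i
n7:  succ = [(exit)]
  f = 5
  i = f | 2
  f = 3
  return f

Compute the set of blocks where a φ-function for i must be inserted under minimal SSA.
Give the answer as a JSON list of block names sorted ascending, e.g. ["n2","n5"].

Answer: ["n4", "n5", "n6", "n7"]

Analysis:
idom tree: n1←n0 n2←n1 n3←n0 n4←n0 n5←n0 n6←n0 n7←n0
Dom∩ at merges:
  n3: preds {n0,n1}: {n0} ∩ {n0,n1} = {n0}; idom=n0
  n4: preds {n2,n3}: {n0,n1,n2} ∩ {n0,n3} = {n0}; idom=n0
  n5: preds {n2,n4}: {n0,n1,n2} ∩ {n0,n4} = {n0}; idom=n0
  n6: preds {n3,n4,n5}: {n0,n3} ∩ {n0,n4} ∩ {n0,n5} = {n0}; idom=n0
  n7: preds {n4,n5}: {n0,n4} ∩ {n0,n5} = {n0}; idom=n0

DF derivation:
  join n3 pred n0: · stop@n0
  join n3 pred n1: n1 stop@n0
  join n4 pred n2: n2→n1 stop@n0
  join n4 pred n3: n3 stop@n0
  join n5 pred n2: n2→n1 stop@n0
  join n5 pred n4: n4 stop@n0
  join n6 pred n3: n3 stop@n0
  join n6 pred n4: n4 stop@n0
  join n6 pred n5: n5 stop@n0
  join n7 pred n4: n4 stop@n0
  join n7 pred n5: n5 stop@n0
  n0: DF=∅
  n1: DF={n3,n4,n5}
  n2: DF={n4,n5}
  n3: DF={n4,n6}
  n4: DF={n5,n6,n7}
  n5: DF={n6,n7}
  n6: DF=∅
  n7: DF=∅

φ for i: defs {n0,n3,n7}
  DF⁺ = {n4,n5,n6,n7}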